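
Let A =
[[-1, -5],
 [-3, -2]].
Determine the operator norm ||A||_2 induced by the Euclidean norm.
||A||_2 = sqrt((39 + sqrt(845))/2) ≈ 5.8339 (= sqrt(largest eigenvalue of A^T A))

||A||_2 = sigma_max(A) = sqrt(lambda_max(A^T A)). Form the symmetric matrix M = A^T A =
[[10, 11],
 [11, 29]].
Its characteristic polynomial (trace, determinant of M give the coefficients) is
  p(λ) = det(λ I - M) = λ^2 - 39λ + 169.
For λ^2 - 39λ + 169 the discriminant is 845. It is nonnegative but not a perfect square, so the roots are real and irrational: λ = (39 ± sqrt(845))/2 ≈ 34.0344, 4.9656.
So the eigenvalues of A^T A are ≈ 4.9656, 34.0344 (all ≥ 0, as they must be for A^T A). The largest is λ_max = (39 + sqrt(845))/2 ≈ 34.0344, hence ||A||_2 = sqrt(λ_max) = sqrt((39 + sqrt(845))/2) ≈ 5.8339.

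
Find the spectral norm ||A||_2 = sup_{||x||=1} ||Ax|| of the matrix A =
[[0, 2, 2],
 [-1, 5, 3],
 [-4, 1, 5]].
||A||_2 ≈ 8.3093 (= sqrt(largest eigenvalue of A^T A))

||A||_2 = sigma_max(A) = sqrt(lambda_max(A^T A)). Form the symmetric matrix M = A^T A =
[[17, -9, -23],
 [-9, 30, 24],
 [-23, 24, 38]].
Its characteristic polynomial (trace, sum of principal 2x2 minors, determinant of M give the coefficients) is
  p(λ) = det(λ I - M) = λ^3 - 85λ^2 + 1110λ - 576.
No integer candidate from the rational root theorem (±divisors of 576) is a root, so the roots are irrational. The cubic discriminant is Δ = 2985717348 > 0, so there are three distinct real roots. p(0) = -576 and p(1) = 450 have opposite signs, so a root lies in (0, 1); Newton's method refines it to λ ≈ 0.5412. p(15) = 324 and p(16) = -480 have opposite signs, so a root lies in (15, 16); Newton's method refines it to λ ≈ 15.4146. p(69) = -162 and p(70) = 3624 have opposite signs, so a root lies in (69, 70); Newton's method refines it to λ ≈ 69.0442. Check (Vieta): the three roots sum to 85, matching tr M = 85.
So the eigenvalues of A^T A are ≈ 0.5412, 15.4146, 69.0442 (all ≥ 0, as they must be for A^T A). The largest is λ_max ≈ 69.0442, hence ||A||_2 = sqrt(λ_max) ≈ 8.3093.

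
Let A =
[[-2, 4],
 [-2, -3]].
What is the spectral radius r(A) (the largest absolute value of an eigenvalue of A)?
r(A) = sqrt(14) ≈ 3.7417

The eigenvalues of A are the roots of its characteristic polynomial. With M = A (coefficients from the trace and determinant):
  p(λ) = det(λ I - M) = λ^2 + 5λ + 14.
For λ^2 + 5λ + 14 the discriminant is -31. It is negative, so the roots are the complex-conjugate pair λ = -5/2 ± (sqrt(31)/2) i ≈ -2.5 ± 2.7839i. For a conjugate pair the product of the roots equals the constant term, so |λ|^2 = 14 and |λ| = sqrt(14) ≈ 3.7417.
Thus the eigenvalues (to 4 decimals) are -2.5 ± 2.7839i (modulus 3.7417). The spectral radius is the largest modulus: r(A) = sqrt(14) ≈ 3.7417. (Cross-check: r(A) ≤ ||A||_2 ≈ 5.0232; equality holds whenever A is normal, though it can also hold for some non-normal A.)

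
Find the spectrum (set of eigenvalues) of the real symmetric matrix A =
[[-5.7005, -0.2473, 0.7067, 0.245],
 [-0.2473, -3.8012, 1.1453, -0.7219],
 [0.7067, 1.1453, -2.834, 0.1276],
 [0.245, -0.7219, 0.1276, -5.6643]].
sigma(A) ≈ {-6, -4, -2} (-6 with multiplicity 2)

A is real symmetric, so its spectrum consists of real eigenvalues. Expanding the characteristic polynomial of the displayed matrix gives
  det(λ I - A) = p(λ) = λ^4 + (18)λ^3 + (116)λ^2 + (312)λ + (287.9987).
Solving p(λ) = 0 yields eigenvalues ≈ -6, -6, -4, -2. (A is shown rounded to 4 decimals, so these recover the underlying integer eigenvalues to within that precision.)
Verification: the trace of A = -18 equals the sum of eigenvalues -18, and det(A) ≈ 287.9987 matches the eigenvalue product 288.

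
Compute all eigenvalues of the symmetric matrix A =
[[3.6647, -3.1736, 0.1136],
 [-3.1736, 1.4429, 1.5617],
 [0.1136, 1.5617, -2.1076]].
sigma(A) ≈ {-3, 0, 6}

A is real symmetric, so its spectrum consists of real eigenvalues. Expanding the characteristic polynomial of the displayed matrix gives
  det(λ I - A) = p(λ) = λ^3 + (-3)λ^2 + (-18)λ + (0).
Solving p(λ) = 0 yields eigenvalues ≈ -3, 0, 6. (A is shown rounded to 4 decimals, so these recover the underlying integer eigenvalues to within that precision.)
Verification: the trace of A = 3 equals the sum of eigenvalues 3, and det(A) ≈ 0.0001 matches the eigenvalue product 0.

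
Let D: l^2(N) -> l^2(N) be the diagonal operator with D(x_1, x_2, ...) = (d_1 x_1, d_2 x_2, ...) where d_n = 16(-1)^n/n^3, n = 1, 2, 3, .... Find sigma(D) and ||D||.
sigma(D) = {16(-1)^n/n^3 : n ≥ 1} ∪ {0}; ||D|| = 16

A bounded diagonal operator on l^2 with diagonal entries d_n has spectrum equal to the closure of {d_n : n ≥ 1}: every d_n is an eigenvalue (with eigenvector e_n), so {d_n} ⊂ sigma(D); the spectrum is closed, so its closure is too; and for lambda not in the closure, (D - lambda I) has bounded inverse (the diagonal entries 1/(d_n - lambda) are bounded). For our sequence d_n = 16(-1)^n/n^3, n = 1, 2, 3, ...:
  - {d_n} = {16(-1)^n/n^3 : n ≥ 1}; the only limit point is 0
  - closure = {16(-1)^n/n^3 : n ≥ 1} ∪ {0}
For the norm: a diagonal operator has ||D|| = sup_n |d_n|. Here |d_n| = 16/n^3 is decreasing, so sup_n |d_n| = |d_1| = 16. So ||D|| = 16.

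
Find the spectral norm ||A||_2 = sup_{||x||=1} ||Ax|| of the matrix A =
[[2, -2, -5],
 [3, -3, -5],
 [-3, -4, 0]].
||A||_2 ≈ 8.6942 (= sqrt(largest eigenvalue of A^T A))

||A||_2 = sigma_max(A) = sqrt(lambda_max(A^T A)). Form the symmetric matrix M = A^T A =
[[22, -1, -25],
 [-1, 29, 25],
 [-25, 25, 50]].
Its characteristic polynomial (trace, sum of principal 2x2 minors, determinant of M give the coefficients) is
  p(λ) = det(λ I - M) = λ^3 - 101λ^2 + 1937λ - 1225.
No integer candidate from the rational root theorem (±divisors of 1225) is a root, so the roots are irrational. The cubic discriminant is Δ = 8428384032 > 0, so there are three distinct real roots. p(0) = -1225 and p(1) = 612 have opposite signs, so a root lies in (0, 1); Newton's method refines it to λ ≈ 0.6546. p(24) = 911 and p(25) = -300 have opposite signs, so a root lies in (24, 25); Newton's method refines it to λ ≈ 24.7564. p(75) = -2200 and p(76) = 1587 have opposite signs, so a root lies in (75, 76); Newton's method refines it to λ ≈ 75.589. Check (Vieta): the three roots sum to 101, matching tr M = 101.
So the eigenvalues of A^T A are ≈ 0.6546, 24.7564, 75.589 (all ≥ 0, as they must be for A^T A). The largest is λ_max ≈ 75.589, hence ||A||_2 = sqrt(λ_max) ≈ 8.6942.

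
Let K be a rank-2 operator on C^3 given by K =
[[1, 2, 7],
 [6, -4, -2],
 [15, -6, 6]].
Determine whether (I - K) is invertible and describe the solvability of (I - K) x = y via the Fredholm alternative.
(I - K) is invertible (det(I - K) = -153 ≠ 0), so for every y in C^3 the equation (I - K) x = y has a unique solution.

K has rank 2 and factors as K = U V^T = u1 v1^T + u2 v2^T with u1 = (2, 0, 3), v1 = (2, 0, 3), u2 = (1, -2, -3), v2 = (-3, 2, 1) (multiplying out reproduces the displayed K). The nonzero eigenvalues of U V^T coincide with those of the 2 x 2 matrix G = V^T U = [[v1·u1, v1·u2], [v2·u1, v2·u2]] = [[13, -7], [-3, -10]], and by the Sylvester determinant identity det(I_3 - U V^T) = det(I_2 - V^T U) = det([[-12, 7], [3, 11]]) = (-12)(11) - (7)(3) = -153. (Direct check: I - K =
[[0, -2, -7],
 [-6, 5, 2],
 [-15, 6, -5]]
has determinant -153.) The finite-dimensional Fredholm alternative says: either (I - K) is invertible, or ker(I - K) ≠ {0} and then range(I - K) = ker((I - K)^*)^⊥, with dim ker(I - K) = dim ker((I - K)^*). Since det(I - K) ≠ 0, 1 is not an eigenvalue of K and ker(I - K) = {0}, so we are in the first case: for every y there is a unique x = (I - K)^(-1) y. (Explicitly, by the Woodbury identity, (I - U V^T)^(-1) = I + U (I_2 - G)^(-1) V^T.)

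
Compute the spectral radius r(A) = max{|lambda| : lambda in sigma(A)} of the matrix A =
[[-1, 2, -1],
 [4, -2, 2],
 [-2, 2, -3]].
r(A) ≈ 6.2239

The eigenvalues of A are the roots of its characteristic polynomial. With M = A (coefficients from the trace, the sum of principal 2x2 minors, and det A):
  p(λ) = det(λ I - M) = λ^3 + 6λ^2 - 3λ - 10.
No integer candidate from the rational root theorem (±divisors of 10) is a root, so the roots are irrational. The cubic discriminant is Δ = 9612 > 0, so there are three distinct real roots. p(-7) = -38 and p(-6) = 8 have opposite signs, so a root lies in (-7, -6); Newton's method refines it to λ ≈ -6.2239. p(-2) = 12 and p(-1) = -2 have opposite signs, so a root lies in (-2, -1); Newton's method refines it to λ ≈ -1.1606. p(1) = -6 and p(2) = 16 have opposite signs, so a root lies in (1, 2); Newton's method refines it to λ ≈ 1.3844. Check (Vieta): the three roots sum to -6, matching tr M = -6.
Thus the eigenvalues (to 4 decimals) are -6.2239 (modulus 6.2239); -1.1606 (modulus 1.1606); 1.3844 (modulus 1.3844). The spectral radius is the largest modulus: r(A) ≈ 6.2239. (Cross-check: r(A) ≤ ||A||_2 ≈ 6.6059; equality holds whenever A is normal, though it can also hold for some non-normal A.)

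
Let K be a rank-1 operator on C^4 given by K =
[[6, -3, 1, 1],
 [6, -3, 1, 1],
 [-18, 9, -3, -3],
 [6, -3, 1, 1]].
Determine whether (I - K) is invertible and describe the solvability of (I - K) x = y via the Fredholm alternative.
(I - K) is singular (det(I - K) = 0, i.e. 1 ∈ sigma(K)). (I - K) x = y is solvable iff y ⊥ ker((I - K)^*) = span{(6, -3, 1, 1)}, i.e. iff 6y_1 - 3y_2 + y_3 + y_4 = 0. When solvable, the solutions are x = y + c·(1, 1, -3, 1), c arbitrary (ker(I - K) = span{(1, 1, -3, 1)}, dimension 1).

K has rank 1, so it is an outer product K = u v^T: every row of K is a multiple of one row vector. Reading off the entries, u = (1, 1, -3, 1) and v = (6, -3, 1, 1) (row i of K equals u_i·v^T). A rank-one matrix u v^T satisfies K u = u (v·u) and kills the (3)-dimensional subspace v^⊥, so its characteristic polynomial is lambda^3 (lambda - v·u) with v·u = tr K = 1. Hence the eigenvalues of I - K are 1 (multiplicity 3) and 1 - (1) = 0, so det(I - K) = 0. (Direct check: I - K =
[[-5, 3, -1, -1],
 [-6, 4, -1, -1],
 [18, -9, 4, 3],
 [-6, 3, -1, 0]]
has determinant 0.) So 1 is an eigenvalue of K and (I - K) is not invertible. The finite-dimensional Fredholm alternative says: either (I - K) is invertible, or ker(I - K) ≠ {0} and then range(I - K) = ker((I - K)^*)^⊥, with dim ker(I - K) = dim ker((I - K)^*). We are in the second case, so we need both kernels. Kernel of I - K: (I - K) u = u - u (v·u) = u - u = 0, so ker(I - K) = span{u} = span{(1, 1, -3, 1)} (it is exactly 1-dimensional because rank(I - K) = 3). Kernel of the adjoint: K is real, so (I - K)^* = I - K^T = I - v u^T, and (I - v u^T) v = v - v (u·v) = 0; hence ker((I - K)^*) = span{v} = span{(6, -3, 1, 1)}. Therefore (I - K) x = y is solvable iff <y, v> = 0, i.e. iff 6y_1 - 3y_2 + y_3 + y_4 = 0. When this holds, K y = u (v·y) = 0, so (I - K) y = y and x = y is a particular solution; the full solution set is the line x = y + c·u = y + c·(1, 1, -3, 1), c ∈ C.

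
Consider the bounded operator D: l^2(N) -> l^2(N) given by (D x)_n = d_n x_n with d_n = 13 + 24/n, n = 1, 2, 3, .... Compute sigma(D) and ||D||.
sigma(D) = {13 + 24/n : n ≥ 1} ∪ {13}; ||D|| = 37

A bounded diagonal operator on l^2 with diagonal entries d_n has spectrum equal to the closure of {d_n : n ≥ 1}: every d_n is an eigenvalue (with eigenvector e_n), so {d_n} ⊂ sigma(D); the spectrum is closed, so its closure is too; and for lambda not in the closure, (D - lambda I) has bounded inverse (the diagonal entries 1/(d_n - lambda) are bounded). For our sequence d_n = 13 + 24/n, n = 1, 2, 3, ...:
  - {d_n} = {13 + 24/n : n ≥ 1}; the only limit point is 13
  - closure = {13 + 24/n : n ≥ 1} ∪ {13}
For the norm: a diagonal operator has ||D|| = sup_n |d_n|. Here d_n = 13 + 24/n is positive and decreasing, so sup_n |d_n| = d_1 = 13 + 24 = 37. So ||D|| = 37.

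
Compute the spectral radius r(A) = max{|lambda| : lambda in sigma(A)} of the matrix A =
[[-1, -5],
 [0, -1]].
r(A) = 1

The eigenvalues of A are the roots of its characteristic polynomial. With M = A (coefficients from the trace and determinant):
  p(λ) = det(λ I - M) = λ^2 + 2λ + 1.
For λ^2 + 2λ + 1 the discriminant is 0. It is a perfect square (0^2), so the roots are rational: λ = (-2 ± 0)/2 = -1, -1.
Thus the eigenvalues (to 4 decimals) are -1 (modulus 1). The spectral radius is the largest modulus: r(A) = 1. (Cross-check: r(A) ≤ ||A||_2 ≈ 5.1926; equality holds whenever A is normal, though it can also hold for some non-normal A.)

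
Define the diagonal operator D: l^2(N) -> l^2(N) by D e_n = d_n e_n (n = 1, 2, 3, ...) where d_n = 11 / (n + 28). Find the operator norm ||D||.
||D|| = 11/29 (attained at n = 1)

For D diagonal, ||D|| = sup_n |d_n| = sup_n 11/(n + 28). This is positive and strictly decreasing in n, so the supremum is attained at n = 1: d_1 = 11/(1 + 28) = 11/29. Hence ||D|| = 11/29.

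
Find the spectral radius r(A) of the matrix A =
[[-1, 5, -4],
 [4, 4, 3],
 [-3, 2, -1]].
r(A) ≈ 6.7507

The eigenvalues of A are the roots of its characteristic polynomial. With M = A (coefficients from the trace, the sum of principal 2x2 minors, and det A):
  p(λ) = det(λ I - M) = λ^3 - 2λ^2 - 45λ + 95.
No integer candidate from the rational root theorem (±divisors of 95) is a root, so the roots are irrational. The cubic discriminant is Δ = 285865 > 0, so there are three distinct real roots. p(-7) = -31 and p(-6) = 77 have opposite signs, so a root lies in (-7, -6); Newton's method refines it to λ ≈ -6.7507. p(2) = 5 and p(3) = -31 have opposite signs, so a root lies in (2, 3); Newton's method refines it to λ ≈ 2.1235. p(6) = -31 and p(7) = 25 have opposite signs, so a root lies in (6, 7); Newton's method refines it to λ ≈ 6.6272. Check (Vieta): the three roots sum to 2, matching tr M = 2.
Thus the eigenvalues (to 4 decimals) are -6.7507 (modulus 6.7507); 2.1235 (modulus 2.1235); 6.6272 (modulus 6.6272). The spectral radius is the largest modulus: r(A) ≈ 6.7507. (Cross-check: r(A) ≤ ||A||_2 ≈ 7.0764; equality holds whenever A is normal, though it can also hold for some non-normal A.)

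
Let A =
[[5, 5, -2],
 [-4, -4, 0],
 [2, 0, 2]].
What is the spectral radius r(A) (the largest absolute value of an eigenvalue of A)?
r(A) ≈ 3.4445

The eigenvalues of A are the roots of its characteristic polynomial. With M = A (coefficients from the trace, the sum of principal 2x2 minors, and det A):
  p(λ) = det(λ I - M) = λ^3 - 3λ^2 + 6λ + 16.
No integer candidate from the rational root theorem (±divisors of 16) is a root, so the roots are irrational. The cubic discriminant is Δ = -10908 < 0, so there is one real root and a complex-conjugate pair. p(-2) = -16 and p(-1) = 6 have opposite signs, so a root lies in (-2, -1); Newton's method refines it to λ ≈ -1.3486. Dividing out (λ - (-1.3486)) leaves approximately λ^2 - 4.3486λ + 11.8644. For λ^2 - 4.3486λ + 11.8644 the discriminant is -28.5474. It is negative, so the remaining roots are the complex-conjugate pair λ ≈ 2.1743 ± 2.6715i. Their product equals the constant term, so |λ|^2 ≈ 11.8644 and |λ| ≈ 3.4445.
Thus the eigenvalues (to 4 decimals) are -1.3486 (modulus 1.3486); 2.1743 ± 2.6715i (modulus 3.4445). The spectral radius is the largest modulus: r(A) ≈ 3.4445. (Cross-check: r(A) ≤ ||A||_2 ≈ 9.2562; equality holds whenever A is normal, though it can also hold for some non-normal A.)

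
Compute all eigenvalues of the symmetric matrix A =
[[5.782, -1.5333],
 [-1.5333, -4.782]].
sigma(A) ≈ {-5, 6}

A is real symmetric, so its spectrum consists of real eigenvalues. Expanding the characteristic polynomial of the displayed matrix gives
  det(λ I - A) = p(λ) = λ^2 + (-1)λ + (-30).
Solving p(λ) = 0 yields eigenvalues ≈ -5, 6. (A is shown rounded to 4 decimals, so these recover the underlying integer eigenvalues to within that precision.)
Verification: the trace of A = 1 equals the sum of eigenvalues 1, and det(A) ≈ -30.0005 matches the eigenvalue product -30.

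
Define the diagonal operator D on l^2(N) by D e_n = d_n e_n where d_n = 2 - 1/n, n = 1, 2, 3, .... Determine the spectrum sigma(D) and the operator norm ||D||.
sigma(D) = {2 - 1/n : n ≥ 1} ∪ {2}; ||D|| = 2

A bounded diagonal operator on l^2 with diagonal entries d_n has spectrum equal to the closure of {d_n : n ≥ 1}: every d_n is an eigenvalue (with eigenvector e_n), so {d_n} ⊂ sigma(D); the spectrum is closed, so its closure is too; and for lambda not in the closure, (D - lambda I) has bounded inverse (the diagonal entries 1/(d_n - lambda) are bounded). For our sequence d_n = 2 - 1/n, n = 1, 2, 3, ...:
  - {d_n} = {2 - 1/n : n ≥ 1}; the only limit point is 2
  - closure = {2 - 1/n : n ≥ 1} ∪ {2}
For the norm: a diagonal operator has ||D|| = sup_n |d_n|. Here d_n = 2 - 1/n increases monotonically from d_1 = 1 toward 2, with all terms in [1, 2); so sup_n |d_n| = 2 (the supremum is the limit, not attained). So ||D|| = 2.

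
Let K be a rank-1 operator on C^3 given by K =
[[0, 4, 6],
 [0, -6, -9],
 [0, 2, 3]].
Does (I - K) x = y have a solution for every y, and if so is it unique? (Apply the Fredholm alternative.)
(I - K) is invertible (det(I - K) = 4 ≠ 0), so for every y in C^3 the equation (I - K) x = y has a unique solution.

K has rank 1, so it is an outer product K = u v^T: every row of K is a multiple of one row vector. Reading off the entries, u = (2, -3, 1) and v = (0, 2, 3) (row i of K equals u_i·v^T). A rank-one matrix u v^T satisfies K u = u (v·u) and kills the (2)-dimensional subspace v^⊥, so its characteristic polynomial is lambda^2 (lambda - v·u) with v·u = tr K = -3. Hence the eigenvalues of I - K are 1 (multiplicity 2) and 1 - (-3) = 4, so det(I - K) = 4. (Direct check: I - K =
[[1, -4, -6],
 [0, 7, 9],
 [0, -2, -2]]
has determinant 4.) The finite-dimensional Fredholm alternative says: either (I - K) is invertible, or ker(I - K) ≠ {0} and then range(I - K) = ker((I - K)^*)^⊥, with dim ker(I - K) = dim ker((I - K)^*). Since det(I - K) ≠ 0, 1 is not an eigenvalue of K and ker(I - K) = {0}, so we are in the first case: for every y there is a unique x = (I - K)^(-1) y. Explicitly, by the Sherman–Morrison formula, (I - u v^T)^(-1) = I + u v^T/(1 - v·u), i.e. (I - K)^(-1) = I + K/(4).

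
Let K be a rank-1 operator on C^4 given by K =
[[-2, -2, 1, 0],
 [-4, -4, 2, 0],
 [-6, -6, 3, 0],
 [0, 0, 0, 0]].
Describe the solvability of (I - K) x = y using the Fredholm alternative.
(I - K) is invertible (det(I - K) = 4 ≠ 0), so for every y in C^4 the equation (I - K) x = y has a unique solution.

K has rank 1, so it is an outer product K = u v^T: every row of K is a multiple of one row vector. Reading off the entries, u = (1, 2, 3, 0) and v = (-2, -2, 1, 0) (row i of K equals u_i·v^T). A rank-one matrix u v^T satisfies K u = u (v·u) and kills the (3)-dimensional subspace v^⊥, so its characteristic polynomial is lambda^3 (lambda - v·u) with v·u = tr K = -3. Hence the eigenvalues of I - K are 1 (multiplicity 3) and 1 - (-3) = 4, so det(I - K) = 4. (Direct check: I - K =
[[3, 2, -1, 0],
 [4, 5, -2, 0],
 [6, 6, -2, 0],
 [0, 0, 0, 1]]
has determinant 4.) The finite-dimensional Fredholm alternative says: either (I - K) is invertible, or ker(I - K) ≠ {0} and then range(I - K) = ker((I - K)^*)^⊥, with dim ker(I - K) = dim ker((I - K)^*). Since det(I - K) ≠ 0, 1 is not an eigenvalue of K and ker(I - K) = {0}, so we are in the first case: for every y there is a unique x = (I - K)^(-1) y. Explicitly, by the Sherman–Morrison formula, (I - u v^T)^(-1) = I + u v^T/(1 - v·u), i.e. (I - K)^(-1) = I + K/(4).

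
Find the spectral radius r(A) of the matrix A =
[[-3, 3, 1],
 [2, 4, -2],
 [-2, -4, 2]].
r(A) = (3 + sqrt(97))/2 ≈ 6.4244

The eigenvalues of A are the roots of its characteristic polynomial. With M = A (coefficients from the trace, the sum of principal 2x2 minors, and det A):
  p(λ) = det(λ I - M) = λ^3 - 3λ^2 - 22λ.
The constant term is 0, so λ = 0 is a root. Dividing out λ leaves p(λ) = λ(λ^2 - 3λ - 22). For λ^2 - 3λ - 22 the discriminant is 97. It is nonnegative but not a perfect square, so the roots are real and irrational: λ = (3 ± sqrt(97))/2 ≈ 6.4244, -3.4244.
Thus the eigenvalues (to 4 decimals) are 6.4244 (modulus 6.4244); -3.4244 (modulus 3.4244); 0 (modulus 0). The spectral radius is the largest modulus: r(A) = (3 + sqrt(97))/2 ≈ 6.4244. (Cross-check: r(A) ≤ ||A||_2 ≈ 7.0046; equality holds whenever A is normal, though it can also hold for some non-normal A.)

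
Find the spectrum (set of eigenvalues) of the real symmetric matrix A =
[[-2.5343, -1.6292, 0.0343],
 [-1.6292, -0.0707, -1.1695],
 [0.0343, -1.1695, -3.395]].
sigma(A) ≈ {-4, -3, 1}

A is real symmetric, so its spectrum consists of real eigenvalues. Expanding the characteristic polynomial of the displayed matrix gives
  det(λ I - A) = p(λ) = λ^3 + (6)λ^2 + (5)λ + (-12).
Solving p(λ) = 0 yields eigenvalues ≈ -4, -3, 1. (A is shown rounded to 4 decimals, so these recover the underlying integer eigenvalues to within that precision.)
Verification: the trace of A = -6 equals the sum of eigenvalues -6, and det(A) ≈ 12.0001 matches the eigenvalue product 12.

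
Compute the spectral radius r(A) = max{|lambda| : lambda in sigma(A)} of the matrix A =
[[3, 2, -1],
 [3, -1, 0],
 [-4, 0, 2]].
r(A) ≈ 5.2115

The eigenvalues of A are the roots of its characteristic polynomial. With M = A (coefficients from the trace, the sum of principal 2x2 minors, and det A):
  p(λ) = det(λ I - M) = λ^3 - 4λ^2 - 9λ + 14.
No integer candidate from the rational root theorem (±divisors of 14) is a root, so the roots are irrational. The cubic discriminant is Δ = 11576 > 0, so there are three distinct real roots. p(-3) = -22 and p(-2) = 8 have opposite signs, so a root lies in (-3, -2); Newton's method refines it to λ ≈ -2.3531. p(1) = 2 and p(2) = -12 have opposite signs, so a root lies in (1, 2); Newton's method refines it to λ ≈ 1.1416. p(5) = -6 and p(6) = 32 have opposite signs, so a root lies in (5, 6); Newton's method refines it to λ ≈ 5.2115. Check (Vieta): the three roots sum to 4, matching tr M = 4.
Thus the eigenvalues (to 4 decimals) are -2.3531 (modulus 2.3531); 1.1416 (modulus 1.1416); 5.2115 (modulus 5.2115). The spectral radius is the largest modulus: r(A) ≈ 5.2115. (Cross-check: r(A) ≤ ||A||_2 ≈ 6.1698; equality holds whenever A is normal, though it can also hold for some non-normal A.)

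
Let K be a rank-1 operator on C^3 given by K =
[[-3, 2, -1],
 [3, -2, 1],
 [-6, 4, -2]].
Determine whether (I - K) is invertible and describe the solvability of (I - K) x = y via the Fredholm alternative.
(I - K) is invertible (det(I - K) = 8 ≠ 0), so for every y in C^3 the equation (I - K) x = y has a unique solution.

K has rank 1, so it is an outer product K = u v^T: every row of K is a multiple of one row vector. Reading off the entries, u = (-1, 1, -2) and v = (3, -2, 1) (row i of K equals u_i·v^T). A rank-one matrix u v^T satisfies K u = u (v·u) and kills the (2)-dimensional subspace v^⊥, so its characteristic polynomial is lambda^2 (lambda - v·u) with v·u = tr K = -7. Hence the eigenvalues of I - K are 1 (multiplicity 2) and 1 - (-7) = 8, so det(I - K) = 8. (Direct check: I - K =
[[4, -2, 1],
 [-3, 3, -1],
 [6, -4, 3]]
has determinant 8.) The finite-dimensional Fredholm alternative says: either (I - K) is invertible, or ker(I - K) ≠ {0} and then range(I - K) = ker((I - K)^*)^⊥, with dim ker(I - K) = dim ker((I - K)^*). Since det(I - K) ≠ 0, 1 is not an eigenvalue of K and ker(I - K) = {0}, so we are in the first case: for every y there is a unique x = (I - K)^(-1) y. Explicitly, by the Sherman–Morrison formula, (I - u v^T)^(-1) = I + u v^T/(1 - v·u), i.e. (I - K)^(-1) = I + K/(8).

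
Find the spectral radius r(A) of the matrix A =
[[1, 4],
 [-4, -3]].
r(A) = sqrt(13) ≈ 3.6056

The eigenvalues of A are the roots of its characteristic polynomial. With M = A (coefficients from the trace and determinant):
  p(λ) = det(λ I - M) = λ^2 + 2λ + 13.
For λ^2 + 2λ + 13 the discriminant is -48. It is negative, so the roots are the complex-conjugate pair λ = -1 ± (sqrt(48)/2) i ≈ -1 ± 3.4641i. For a conjugate pair the product of the roots equals the constant term, so |λ|^2 = 13 and |λ| = sqrt(13) ≈ 3.6056.
Thus the eigenvalues (to 4 decimals) are -1 ± 3.4641i (modulus 3.6056). The spectral radius is the largest modulus: r(A) = sqrt(13) ≈ 3.6056. (Cross-check: r(A) ≤ ||A||_2 ≈ 6.1231; equality holds whenever A is normal, though it can also hold for some non-normal A.)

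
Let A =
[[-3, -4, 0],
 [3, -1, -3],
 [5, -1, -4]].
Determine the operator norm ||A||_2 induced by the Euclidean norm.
||A||_2 ≈ 8.0239 (= sqrt(largest eigenvalue of A^T A))

||A||_2 = sigma_max(A) = sqrt(lambda_max(A^T A)). Form the symmetric matrix M = A^T A =
[[43, 4, -29],
 [4, 18, 7],
 [-29, 7, 25]].
Its characteristic polynomial (trace, sum of principal 2x2 minors, determinant of M give the coefficients) is
  p(λ) = det(λ I - M) = λ^3 - 86λ^2 + 1393λ - 81.
No integer candidate from the rational root theorem (±divisors of 81) is a root, so the roots are irrational. The cubic discriminant is Δ = 3507785169 > 0, so there are three distinct real roots. p(0) = -81 and p(1) = 1227 have opposite signs, so a root lies in (0, 1); Newton's method refines it to λ ≈ 0.0584. p(21) = 507 and p(22) = -411 have opposite signs, so a root lies in (21, 22); Newton's method refines it to λ ≈ 21.558. p(64) = -1041 and p(65) = 1739 have opposite signs, so a root lies in (64, 65); Newton's method refines it to λ ≈ 64.3836. Check (Vieta): the three roots sum to 86, matching tr M = 86.
So the eigenvalues of A^T A are ≈ 0.0584, 21.558, 64.3836 (all ≥ 0, as they must be for A^T A). The largest is λ_max ≈ 64.3836, hence ||A||_2 = sqrt(λ_max) ≈ 8.0239.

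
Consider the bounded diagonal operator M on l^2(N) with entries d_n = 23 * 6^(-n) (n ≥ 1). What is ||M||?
||M|| = 23/6 (attained at n = 1)

For M diagonal, ||M|| = sup_n |d_n|. The sequence d_n = 23 * 6^(-n) is positive and strictly decreasing (ratio 6^(-1) < 1), so the supremum is d_1 = 23/6. Hence ||M|| = 23/6.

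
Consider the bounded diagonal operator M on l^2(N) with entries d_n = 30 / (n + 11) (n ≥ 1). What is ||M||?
||M|| = 5/2 (attained at n = 1)

For M diagonal, ||M|| = sup_n |d_n| = sup_n 30/(n + 11). This is positive and strictly decreasing in n, so the supremum is attained at n = 1: d_1 = 30/(1 + 11) = 5/2. Hence ||M|| = 5/2.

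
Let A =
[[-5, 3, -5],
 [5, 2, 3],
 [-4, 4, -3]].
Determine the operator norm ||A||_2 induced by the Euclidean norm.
||A||_2 ≈ 10.8445 (= sqrt(largest eigenvalue of A^T A))

||A||_2 = sigma_max(A) = sqrt(lambda_max(A^T A)). Form the symmetric matrix M = A^T A =
[[66, -21, 52],
 [-21, 29, -21],
 [52, -21, 43]].
Its characteristic polynomial (trace, sum of principal 2x2 minors, determinant of M give the coefficients) is
  p(λ) = det(λ I - M) = λ^3 - 138λ^2 + 2413λ - 1681.
No integer candidate from the rational root theorem (±divisors of 1681) is a root, so the roots are irrational. The cubic discriminant is Δ = 47013848825 > 0, so there are three distinct real roots. p(0) = -1681 and p(1) = 595 have opposite signs, so a root lies in (0, 1); Newton's method refines it to λ ≈ 0.7267. p(19) = 1207 and p(20) = -621 have opposite signs, so a root lies in (19, 20); Newton's method refines it to λ ≈ 19.6699. p(117) = -6829 and p(118) = 4573 have opposite signs, so a root lies in (117, 118); Newton's method refines it to λ ≈ 117.6034. Check (Vieta): the three roots sum to 138, matching tr M = 138.
So the eigenvalues of A^T A are ≈ 0.7267, 19.6699, 117.6034 (all ≥ 0, as they must be for A^T A). The largest is λ_max ≈ 117.6034, hence ||A||_2 = sqrt(λ_max) ≈ 10.8445.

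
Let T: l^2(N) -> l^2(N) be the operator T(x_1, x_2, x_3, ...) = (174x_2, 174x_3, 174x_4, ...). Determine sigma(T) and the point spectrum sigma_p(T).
sigma(T) = closed disk {z in C : |z| ≤ 174}; sigma_p(T) = open disk {z in C : |z| < 174}

Note T = 174·V where V is the unit left shift (V x)_k = x_{k+1}; so sigma(T) = 174·sigma(V) and ||T|| = 174||V||. ||T x||^2 = 30276sum_{k≥2} |x_k|^2 ≤ 30276||x||^2, with equality on {x : x_1 = 0}, so ||T|| = 174. For any lambda with |lambda| < 174, set r = lambda/174 (|r| < 1); the vector x = (1, r, r^2, ...) is in l^2 and satisfies T x = 174(r, r^2, ...) = lambda x, so lambda is an eigenvalue. On the boundary |lambda| = 174 the geometric series diverges, so no l^2 eigenvector exists, but these lambda lie in the approximate point spectrum. Hence sigma(T) is the closed disk of radius 174 and sigma_p(T) is the open disk.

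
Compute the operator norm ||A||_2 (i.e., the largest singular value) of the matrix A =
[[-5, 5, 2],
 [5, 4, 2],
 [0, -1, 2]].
||A||_2 ≈ 7.3573 (= sqrt(largest eigenvalue of A^T A))

||A||_2 = sigma_max(A) = sqrt(lambda_max(A^T A)). Form the symmetric matrix M = A^T A =
[[50, -5, 0],
 [-5, 42, 16],
 [0, 16, 12]].
Its characteristic polynomial (trace, sum of principal 2x2 minors, determinant of M give the coefficients) is
  p(λ) = det(λ I - M) = λ^3 - 104λ^2 + 2923λ - 12100.
No integer candidate from the rational root theorem (±divisors of 12100) is a root, so the roots are irrational. The cubic discriminant is Δ = 328488196 > 0, so there are three distinct real roots. p(4) = -2008 and p(5) = 40 have opposite signs, so a root lies in (4, 5); Newton's method refines it to λ ≈ 4.9796. p(44) = 352 and p(45) = -40 have opposite signs, so a root lies in (44, 45); Newton's method refines it to λ ≈ 44.8905. p(54) = -58 and p(55) = 440 have opposite signs, so a root lies in (54, 55); Newton's method refines it to λ ≈ 54.1299. Check (Vieta): the three roots sum to 104, matching tr M = 104.
So the eigenvalues of A^T A are ≈ 4.9796, 44.8905, 54.1299 (all ≥ 0, as they must be for A^T A). The largest is λ_max ≈ 54.1299, hence ||A||_2 = sqrt(λ_max) ≈ 7.3573.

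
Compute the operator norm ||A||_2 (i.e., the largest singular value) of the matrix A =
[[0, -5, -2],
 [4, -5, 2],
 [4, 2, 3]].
||A||_2 ≈ 7.7137 (= sqrt(largest eigenvalue of A^T A))

||A||_2 = sigma_max(A) = sqrt(lambda_max(A^T A)). Form the symmetric matrix M = A^T A =
[[32, -12, 20],
 [-12, 54, 6],
 [20, 6, 17]].
Its characteristic polynomial (trace, sum of principal 2x2 minors, determinant of M give the coefficients) is
  p(λ) = det(λ I - M) = λ^3 - 103λ^2 + 2610λ - 1296.
No integer candidate from the rational root theorem (±divisors of 1296) is a root, so the roots are irrational. The cubic discriminant is Δ = 1712464740 > 0, so there are three distinct real roots. p(0) = -1296 and p(1) = 1212 have opposite signs, so a root lies in (0, 1); Newton's method refines it to λ ≈ 0.5066. p(42) = 720 and p(43) = -6 have opposite signs, so a root lies in (42, 43); Newton's method refines it to λ ≈ 42.9914. p(59) = -470 and p(60) = 504 have opposite signs, so a root lies in (59, 60); Newton's method refines it to λ ≈ 59.5019. Check (Vieta): the three roots sum to 103, matching tr M = 103.
So the eigenvalues of A^T A are ≈ 0.5066, 42.9914, 59.5019 (all ≥ 0, as they must be for A^T A). The largest is λ_max ≈ 59.5019, hence ||A||_2 = sqrt(λ_max) ≈ 7.7137.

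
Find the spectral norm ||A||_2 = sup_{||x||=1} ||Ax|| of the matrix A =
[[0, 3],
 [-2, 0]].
||A||_2 = 3 (= sqrt(largest eigenvalue of A^T A))

||A||_2 = sigma_max(A) = sqrt(lambda_max(A^T A)). Form the symmetric matrix M = A^T A =
[[4, 0],
 [0, 9]].
Its characteristic polynomial (trace, determinant of M give the coefficients) is
  p(λ) = det(λ I - M) = λ^2 - 13λ + 36.
For λ^2 - 13λ + 36 the discriminant is 25. It is a perfect square (5^2), so the roots are rational: λ = (13 ± 5)/2 = 9, 4.
So the eigenvalues of A^T A are ≈ 4, 9 (all ≥ 0, as they must be for A^T A). The largest is λ_max = 9, hence ||A||_2 = sqrt(λ_max) = 3.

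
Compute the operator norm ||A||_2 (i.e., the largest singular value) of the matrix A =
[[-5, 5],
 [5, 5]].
||A||_2 = sqrt(50) ≈ 7.0711 (= sqrt(largest eigenvalue of A^T A))

||A||_2 = sigma_max(A) = sqrt(lambda_max(A^T A)). Form the symmetric matrix M = A^T A =
[[50, 0],
 [0, 50]].
Its characteristic polynomial (trace, determinant of M give the coefficients) is
  p(λ) = det(λ I - M) = λ^2 - 100λ + 2500.
For λ^2 - 100λ + 2500 the discriminant is 0. It is a perfect square (0^2), so the roots are rational: λ = (100 ± 0)/2 = 50, 50.
So the eigenvalues of A^T A are ≈ 50, 50 (all ≥ 0, as they must be for A^T A). The largest is λ_max = 50, hence ||A||_2 = sqrt(λ_max) = sqrt(50) ≈ 7.0711.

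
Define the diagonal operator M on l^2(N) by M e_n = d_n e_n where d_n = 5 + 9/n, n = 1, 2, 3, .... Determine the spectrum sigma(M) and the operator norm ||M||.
sigma(M) = {5 + 9/n : n ≥ 1} ∪ {5}; ||M|| = 14

A bounded diagonal operator on l^2 with diagonal entries d_n has spectrum equal to the closure of {d_n : n ≥ 1}: every d_n is an eigenvalue (with eigenvector e_n), so {d_n} ⊂ sigma(M); the spectrum is closed, so its closure is too; and for lambda not in the closure, (M - lambda I) has bounded inverse (the diagonal entries 1/(d_n - lambda) are bounded). For our sequence d_n = 5 + 9/n, n = 1, 2, 3, ...:
  - {d_n} = {5 + 9/n : n ≥ 1}; the only limit point is 5
  - closure = {5 + 9/n : n ≥ 1} ∪ {5}
For the norm: a diagonal operator has ||M|| = sup_n |d_n|. Here d_n = 5 + 9/n is positive and decreasing, so sup_n |d_n| = d_1 = 5 + 9 = 14. So ||M|| = 14.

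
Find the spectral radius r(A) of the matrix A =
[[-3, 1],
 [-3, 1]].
r(A) = 2

The eigenvalues of A are the roots of its characteristic polynomial. With M = A (coefficients from the trace and determinant):
  p(λ) = det(λ I - M) = λ^2 + 2λ.
For λ^2 + 2λ the discriminant is 4. It is a perfect square (2^2), so the roots are rational: λ = (-2 ± 2)/2 = 0, -2.
Thus the eigenvalues (to 4 decimals) are 0 (modulus 0); -2 (modulus 2). The spectral radius is the largest modulus: r(A) = 2. (Cross-check: r(A) ≤ ||A||_2 ≈ 4.4721; equality holds whenever A is normal, though it can also hold for some non-normal A.)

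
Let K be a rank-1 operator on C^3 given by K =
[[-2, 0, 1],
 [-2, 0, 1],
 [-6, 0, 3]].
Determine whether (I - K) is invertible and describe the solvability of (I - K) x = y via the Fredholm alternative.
(I - K) is singular (det(I - K) = 0, i.e. 1 ∈ sigma(K)). (I - K) x = y is solvable iff y ⊥ ker((I - K)^*) = span{(-2, 0, 1)}, i.e. iff -2y_1 + y_3 = 0. When solvable, the solutions are x = y + c·(1, 1, 3), c arbitrary (ker(I - K) = span{(1, 1, 3)}, dimension 1).

K has rank 1, so it is an outer product K = u v^T: every row of K is a multiple of one row vector. Reading off the entries, u = (1, 1, 3) and v = (-2, 0, 1) (row i of K equals u_i·v^T). A rank-one matrix u v^T satisfies K u = u (v·u) and kills the (2)-dimensional subspace v^⊥, so its characteristic polynomial is lambda^2 (lambda - v·u) with v·u = tr K = 1. Hence the eigenvalues of I - K are 1 (multiplicity 2) and 1 - (1) = 0, so det(I - K) = 0. (Direct check: I - K =
[[3, 0, -1],
 [2, 1, -1],
 [6, 0, -2]]
has determinant 0.) So 1 is an eigenvalue of K and (I - K) is not invertible. The finite-dimensional Fredholm alternative says: either (I - K) is invertible, or ker(I - K) ≠ {0} and then range(I - K) = ker((I - K)^*)^⊥, with dim ker(I - K) = dim ker((I - K)^*). We are in the second case, so we need both kernels. Kernel of I - K: (I - K) u = u - u (v·u) = u - u = 0, so ker(I - K) = span{u} = span{(1, 1, 3)} (it is exactly 1-dimensional because rank(I - K) = 2). Kernel of the adjoint: K is real, so (I - K)^* = I - K^T = I - v u^T, and (I - v u^T) v = v - v (u·v) = 0; hence ker((I - K)^*) = span{v} = span{(-2, 0, 1)}. Therefore (I - K) x = y is solvable iff <y, v> = 0, i.e. iff -2y_1 + y_3 = 0. When this holds, K y = u (v·y) = 0, so (I - K) y = y and x = y is a particular solution; the full solution set is the line x = y + c·u = y + c·(1, 1, 3), c ∈ C.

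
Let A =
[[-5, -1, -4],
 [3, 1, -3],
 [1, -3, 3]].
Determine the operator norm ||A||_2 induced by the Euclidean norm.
||A||_2 ≈ 6.9728 (= sqrt(largest eigenvalue of A^T A))

||A||_2 = sigma_max(A) = sqrt(lambda_max(A^T A)). Form the symmetric matrix M = A^T A =
[[35, 5, 14],
 [5, 11, -8],
 [14, -8, 34]].
Its characteristic polynomial (trace, sum of principal 2x2 minors, determinant of M give the coefficients) is
  p(λ) = det(λ I - M) = λ^3 - 80λ^2 + 1664λ - 6724.
No integer candidate from the rational root theorem (±divisors of 6724) is a root, so the roots are irrational. The cubic discriminant is Δ = 411461712 > 0, so there are three distinct real roots. p(5) = -279 and p(6) = 596 have opposite signs, so a root lies in (5, 6); Newton's method refines it to λ ≈ 5.3035. p(26) = 36 and p(27) = -433 have opposite signs, so a root lies in (26, 27); Newton's method refines it to λ ≈ 26.0769. p(48) = -580 and p(49) = 381 have opposite signs, so a root lies in (48, 49); Newton's method refines it to λ ≈ 48.6196. Check (Vieta): the three roots sum to 80, matching tr M = 80.
So the eigenvalues of A^T A are ≈ 5.3035, 26.0769, 48.6196 (all ≥ 0, as they must be for A^T A). The largest is λ_max ≈ 48.6196, hence ||A||_2 = sqrt(λ_max) ≈ 6.9728.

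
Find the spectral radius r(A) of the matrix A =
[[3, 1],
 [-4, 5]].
r(A) = sqrt(19) ≈ 4.3589

The eigenvalues of A are the roots of its characteristic polynomial. With M = A (coefficients from the trace and determinant):
  p(λ) = det(λ I - M) = λ^2 - 8λ + 19.
For λ^2 - 8λ + 19 the discriminant is -12. It is negative, so the roots are the complex-conjugate pair λ = 4 ± (sqrt(12)/2) i ≈ 4 ± 1.7321i. For a conjugate pair the product of the roots equals the constant term, so |λ|^2 = 19 and |λ| = sqrt(19) ≈ 4.3589.
Thus the eigenvalues (to 4 decimals) are 4 ± 1.7321i (modulus 4.3589). The spectral radius is the largest modulus: r(A) = sqrt(19) ≈ 4.3589. (Cross-check: r(A) ≤ ||A||_2 ≈ 6.5198; equality holds whenever A is normal, though it can also hold for some non-normal A.)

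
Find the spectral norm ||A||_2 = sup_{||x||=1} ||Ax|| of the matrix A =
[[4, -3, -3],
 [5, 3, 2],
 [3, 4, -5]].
||A||_2 ≈ 8.2897 (= sqrt(largest eigenvalue of A^T A))

||A||_2 = sigma_max(A) = sqrt(lambda_max(A^T A)). Form the symmetric matrix M = A^T A =
[[50, 15, -17],
 [15, 34, -5],
 [-17, -5, 38]].
Its characteristic polynomial (trace, sum of principal 2x2 minors, determinant of M give the coefficients) is
  p(λ) = det(λ I - M) = λ^3 - 122λ^2 + 4353λ - 47524.
No integer candidate from the rational root theorem (±divisors of 47524) is a root, so the roots are irrational. The cubic discriminant is Δ = 223000000 > 0, so there are three distinct real roots. p(22) = -158 and p(23) = 224 have opposite signs, so a root lies in (22, 23); Newton's method refines it to λ ≈ 22.3799. p(30) = 266 and p(31) = -32 have opposite signs, so a root lies in (30, 31); Newton's method refines it to λ ≈ 30.9016. p(68) = -1216 and p(69) = 500 have opposite signs, so a root lies in (68, 69); Newton's method refines it to λ ≈ 68.7185. Check (Vieta): the three roots sum to 122, matching tr M = 122.
So the eigenvalues of A^T A are ≈ 22.3799, 30.9016, 68.7185 (all ≥ 0, as they must be for A^T A). The largest is λ_max ≈ 68.7185, hence ||A||_2 = sqrt(λ_max) ≈ 8.2897.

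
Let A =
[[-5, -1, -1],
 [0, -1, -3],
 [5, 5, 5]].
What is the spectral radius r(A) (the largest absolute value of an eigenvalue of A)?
r(A) ≈ 4.3115

The eigenvalues of A are the roots of its characteristic polynomial. With M = A (coefficients from the trace, the sum of principal 2x2 minors, and det A):
  p(λ) = det(λ I - M) = λ^3 + λ^2 - 5λ + 40.
No integer candidate from the rational root theorem (±divisors of 40) is a root, so the roots are irrational. The cubic discriminant is Δ = -46435 < 0, so there is one real root and a complex-conjugate pair. p(-5) = -35 and p(-4) = 12 have opposite signs, so a root lies in (-5, -4); Newton's method refines it to λ ≈ -4.3115. Dividing out (λ - (-4.3115)) leaves approximately λ^2 - 3.3115λ + 9.2775. For λ^2 - 3.3115λ + 9.2775 the discriminant is -26.1441. It is negative, so the remaining roots are the complex-conjugate pair λ ≈ 1.6557 ± 2.5566i. Their product equals the constant term, so |λ|^2 ≈ 9.2775 and |λ| ≈ 3.0459.
Thus the eigenvalues (to 4 decimals) are -4.3115 (modulus 4.3115); 1.6557 ± 2.5566i (modulus 3.0459). The spectral radius is the largest modulus: r(A) ≈ 4.3115. (Cross-check: r(A) ≤ ||A||_2 ≈ 9.8901; equality holds whenever A is normal, though it can also hold for some non-normal A.)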